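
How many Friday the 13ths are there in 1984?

The 13th falls on a Friday when the month's 13th has weekday Fri.
Jan 13 is Fri ✓; Feb 13 is Mon; Mar 13 is Tue; Apr 13 is Fri ✓; May 13 is Sun; Jun 13 is Wed; Jul 13 is Fri ✓; Aug 13 is Mon; Sep 13 is Thu; Oct 13 is Sat; Nov 13 is Tue; Dec 13 is Thu.
Friday the 13ths: Jan, Apr, Jul.

3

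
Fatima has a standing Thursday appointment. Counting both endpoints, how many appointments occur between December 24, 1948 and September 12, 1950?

December 24, 1948 is a Friday.
The range spans 628 days (inclusive of both endpoints).
628 = 7 × 89 + 5, so there are 89 full weeks plus 5 extra days.
Each full week contributes one Thursday: 89 so far.
The 5 extra days are Fri, Sat, Sun, Mon, Tue — none qualify.
Total: 89 + 0 = 89.

89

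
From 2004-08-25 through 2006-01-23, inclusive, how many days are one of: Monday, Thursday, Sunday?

222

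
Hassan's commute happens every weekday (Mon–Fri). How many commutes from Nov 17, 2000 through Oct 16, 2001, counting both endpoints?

238

Nov 17, 2000 is a Friday.
That's 334 days from start to end, counting both.
334 = 7 × 47 + 5, so there are 47 full weeks plus 5 extra days.
Each full week contributes 5 weekdays (Mon–Fri): 47 × 5 = 235.
The 5 extra days are Friday, Saturday, Sunday, Monday, Tuesday — 3 of them qualify.
Total: 235 + 3 = 238.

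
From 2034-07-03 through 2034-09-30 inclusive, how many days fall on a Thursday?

13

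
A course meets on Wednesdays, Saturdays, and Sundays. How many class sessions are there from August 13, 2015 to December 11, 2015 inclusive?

August 13, 2015 is a Thursday.
The range spans 121 days (inclusive of both endpoints).
121 = 7 × 17 + 2, so there are 17 full weeks plus 2 extra days.
Each full week contributes 3 days from the set (Wed, Sat, Sun): 17 × 3 = 51.
The 2 extra days are Thu, Fri — none qualify.
Total: 51 + 0 = 51.

51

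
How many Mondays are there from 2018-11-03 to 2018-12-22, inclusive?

7

2018-11-03 is a Saturday.
The range spans 50 days (inclusive of both endpoints).
50 = 7 × 7 + 1, so there are 7 full weeks plus 1 extra day.
Each full week contributes one Monday: 7 so far.
The 1 extra day is Sat — none qualify.
Total: 7 + 0 = 7.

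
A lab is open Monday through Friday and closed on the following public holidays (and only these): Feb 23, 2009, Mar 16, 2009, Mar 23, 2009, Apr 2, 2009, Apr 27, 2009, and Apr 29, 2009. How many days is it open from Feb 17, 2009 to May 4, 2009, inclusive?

Feb 17, 2009 is a Tuesday.
That's 77 days from start to end, counting both.
77 = 7 × 11, so the span is exactly 11 full weeks.
Each full week contributes 5 weekdays (Mon–Fri): 11 × 5 = 55.
Total: 55.
Holidays: Feb 23, 2009 (Mon); Mar 16, 2009 (Mon); Mar 23, 2009 (Mon); Apr 2, 2009 (Thu); Apr 27, 2009 (Mon); Apr 29, 2009 (Wed).
All 6 holidays fall on weekdays, so subtract 6.
Business days: 55 − 6 = 49.

49 business days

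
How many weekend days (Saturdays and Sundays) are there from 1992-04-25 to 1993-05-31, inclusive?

116

1992-04-25 is a Saturday.
That's 402 days from start to end, counting both.
402 = 7 × 57 + 3, so there are 57 full weeks plus 3 extra days.
Each full week contributes 2 weekend days (Sat, Sun): 57 × 2 = 114.
The 3 extra days are Saturday, Sunday, Monday — 2 of them qualify.
Total: 114 + 2 = 116.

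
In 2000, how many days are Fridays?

52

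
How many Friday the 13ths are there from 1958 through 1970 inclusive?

23

Friday-the-13ths by year:
1958: Jun
1959: Feb, Mar, Nov
1960: May
1961: Jan, Oct
1962: Apr, Jul
1963: Sep, Dec
1964: Mar, Nov
1965: Aug
1966: May
1967: Jan, Oct
1968: Sep, Dec
1969: Jun
1970: Feb, Mar, Nov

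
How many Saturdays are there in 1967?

1 January 1967 is a Sunday.
From 1 January 1967 to 31 December 1967 is 365 days inclusive.
365 = 7 × 52 + 1, so there are 52 full weeks plus 1 extra day.
Each full week contributes one Saturday: 52 so far.
The 1 extra day is Sun — none qualify.
Total: 52 + 0 = 52.

52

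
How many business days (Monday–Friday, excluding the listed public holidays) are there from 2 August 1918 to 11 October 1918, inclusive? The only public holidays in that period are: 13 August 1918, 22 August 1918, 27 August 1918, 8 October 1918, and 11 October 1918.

2 August 1918 is a Friday.
That's 71 days from start to end, counting both.
71 = 7 × 10 + 1, so there are 10 full weeks plus 1 extra day.
Each full week contributes 5 weekdays (Mon–Fri): 10 × 5 = 50.
The 1 extra day is Fri — 1 of them qualifies.
Total: 50 + 1 = 51.
Holidays: 13 August 1918 (Tue); 22 August 1918 (Thu); 27 August 1918 (Tue); 8 October 1918 (Tue); 11 October 1918 (Fri).
All 5 holidays fall on weekdays, so subtract 5.
Business days: 51 − 5 = 46.

46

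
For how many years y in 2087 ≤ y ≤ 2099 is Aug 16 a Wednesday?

1

Day of week of August 16 in each year:
2087: Sat, 2088: Mon, 2089: Tue, 2090: Wed ✓, 2091: Thu, 2092: Sat, 2093: Sun, 2094: Mon, 2095: Tue, 2096: Thu, 2097: Fri, 2098: Sat, 2099: Sun
Wednesdays: 2090.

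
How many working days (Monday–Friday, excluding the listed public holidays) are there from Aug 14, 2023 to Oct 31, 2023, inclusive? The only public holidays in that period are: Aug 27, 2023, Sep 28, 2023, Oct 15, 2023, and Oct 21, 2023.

Aug 14, 2023 is a Monday.
The range spans 79 days (inclusive of both endpoints).
79 = 7 × 11 + 2, so there are 11 full weeks plus 2 extra days.
Each full week contributes 5 weekdays (Mon–Fri): 11 × 5 = 55.
The 2 extra days are Mon, Tue — 2 of them qualify.
Total: 55 + 2 = 57.
Holidays: Aug 27, 2023 (Sun); Sep 28, 2023 (Thu); Oct 15, 2023 (Sun); Oct 21, 2023 (Sat).
1 of the 4 holidays fall on weekdays; the rest are weekends and were already excluded.
Business days: 57 − 1 = 56.

56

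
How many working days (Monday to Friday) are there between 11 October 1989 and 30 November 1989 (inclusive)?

37 weekdays

11 October 1989 is a Wednesday.
That's 51 days from start to end, counting both.
51 = 7 × 7 + 2, so there are 7 full weeks plus 2 extra days.
Each full week contributes 5 weekdays (Mon–Fri): 7 × 5 = 35.
The 2 extra days are Wednesday, Thursday — 2 of them qualify.
Total: 35 + 2 = 37.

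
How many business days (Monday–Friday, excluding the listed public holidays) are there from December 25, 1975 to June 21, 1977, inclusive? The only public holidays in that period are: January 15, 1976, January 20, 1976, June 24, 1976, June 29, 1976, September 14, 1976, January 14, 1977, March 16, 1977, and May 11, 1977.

December 25, 1975 is a Thursday.
The range spans 545 days (inclusive of both endpoints).
545 = 7 × 77 + 6, so there are 77 full weeks plus 6 extra days.
Each full week contributes 5 weekdays (Mon–Fri): 77 × 5 = 385.
The 6 extra days are Thursday, Friday, Saturday, Sunday, Monday, Tuesday — 4 of them qualify.
Total: 385 + 4 = 389.
Holidays: January 15, 1976 (Thu); January 20, 1976 (Tue); June 24, 1976 (Thu); June 29, 1976 (Tue); September 14, 1976 (Tue); January 14, 1977 (Fri); March 16, 1977 (Wed); May 11, 1977 (Wed).
All 8 holidays fall on weekdays, so subtract 8.
Business days: 389 − 8 = 381.

381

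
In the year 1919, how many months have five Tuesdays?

4

A month has five Tuesdays exactly when Tuesday falls within its first (length − 28) days.
Jan: 31 days, starts Wed → 5 of Wed, Thu, Fri
Feb: 28 days, starts Sat → 5 of (none)
Mar: 31 days, starts Sat → 5 of Sat, Sun, Mon
Apr: 30 days, starts Tue → 5 of Tue, Wed ✓
May: 31 days, starts Thu → 5 of Thu, Fri, Sat
Jun: 30 days, starts Sun → 5 of Sun, Mon
Jul: 31 days, starts Tue → 5 of Tue, Wed, Thu ✓
Aug: 31 days, starts Fri → 5 of Fri, Sat, Sun
Sep: 30 days, starts Mon → 5 of Mon, Tue ✓
Oct: 31 days, starts Wed → 5 of Wed, Thu, Fri
Nov: 30 days, starts Sat → 5 of Sat, Sun
Dec: 31 days, starts Mon → 5 of Mon, Tue, Wed ✓
Months with five Tuesdays: Apr, Jul, Sep, Dec.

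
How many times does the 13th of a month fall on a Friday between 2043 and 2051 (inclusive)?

16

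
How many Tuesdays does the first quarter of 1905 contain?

1 January 1905 is a Sunday.
That's 90 days from start to end, counting both.
90 = 7 × 12 + 6, so there are 12 full weeks plus 6 extra days.
Each full week contributes one Tuesday: 12 so far.
The 6 extra days are Sun, Mon, Tue, Wed, Thu, Fri — 1 of them qualifies.
Total: 12 + 1 = 13.

13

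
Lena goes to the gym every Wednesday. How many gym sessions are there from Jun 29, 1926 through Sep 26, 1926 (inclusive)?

Jun 29, 1926 is a Tuesday.
That's 90 days from start to end, counting both.
90 = 7 × 12 + 6, so there are 12 full weeks plus 6 extra days.
Each full week contributes one Wednesday: 12 so far.
The 6 extra days are Tue, Wed, Thu, Fri, Sat, Sun — 1 of them qualifies.
Total: 12 + 1 = 13.

13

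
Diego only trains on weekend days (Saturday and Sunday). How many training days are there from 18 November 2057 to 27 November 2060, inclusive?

316

18 November 2057 is a Sunday.
The range spans 1106 days (inclusive of both endpoints).
1106 = 7 × 158, so the span is exactly 158 full weeks.
Each full week contributes 2 weekend days (Sat, Sun): 158 × 2 = 316.
Total: 316.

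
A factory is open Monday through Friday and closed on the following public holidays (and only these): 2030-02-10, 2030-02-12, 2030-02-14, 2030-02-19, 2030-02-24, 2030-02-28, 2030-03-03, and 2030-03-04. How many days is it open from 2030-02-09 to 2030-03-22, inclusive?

25

2030-02-09 is a Saturday.
The range spans 42 days (inclusive of both endpoints).
42 = 7 × 6, so the span is exactly 6 full weeks.
Each full week contributes 5 weekdays (Mon–Fri): 6 × 5 = 30.
Total: 30.
Holidays: 2030-02-10 (Sun); 2030-02-12 (Tue); 2030-02-14 (Thu); 2030-02-19 (Tue); 2030-02-24 (Sun); 2030-02-28 (Thu); 2030-03-03 (Sun); 2030-03-04 (Mon).
5 of the 8 holidays fall on weekdays; the rest are weekends and were already excluded.
Business days: 30 − 5 = 25.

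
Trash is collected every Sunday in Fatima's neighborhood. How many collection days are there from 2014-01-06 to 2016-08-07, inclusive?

2014-01-06 is a Monday.
That's 945 days from start to end, counting both.
945 = 7 × 135, so the span is exactly 135 full weeks.
Each full week contributes one Sunday: 135 so far.

135 Sundays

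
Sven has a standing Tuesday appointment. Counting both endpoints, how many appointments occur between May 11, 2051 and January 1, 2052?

33 Tuesdays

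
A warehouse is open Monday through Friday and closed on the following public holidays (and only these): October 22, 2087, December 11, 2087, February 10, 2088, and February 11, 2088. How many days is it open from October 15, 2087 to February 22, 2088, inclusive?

89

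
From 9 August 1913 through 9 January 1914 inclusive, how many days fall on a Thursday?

9 August 1913 is a Saturday.
From 9 August 1913 to 9 January 1914 is 154 days inclusive.
154 = 7 × 22, so the span is exactly 22 full weeks.
Each full week contributes one Thursday: 22 so far.
Total: 22.

22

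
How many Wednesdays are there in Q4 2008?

Oct 1, 2008 is a Wednesday.
That's 92 days from start to end, counting both.
92 = 7 × 13 + 1, so there are 13 full weeks plus 1 extra day.
Each full week contributes one Wednesday: 13 so far.
The 1 extra day is Wed — 1 of them qualifies.
Total: 13 + 1 = 14.

14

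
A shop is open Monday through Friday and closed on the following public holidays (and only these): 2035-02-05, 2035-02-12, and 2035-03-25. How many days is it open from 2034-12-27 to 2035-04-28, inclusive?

86 business days

2034-12-27 is a Wednesday.
From 2034-12-27 to 2035-04-28 is 123 days inclusive.
123 = 7 × 17 + 4, so there are 17 full weeks plus 4 extra days.
Each full week contributes 5 weekdays (Mon–Fri): 17 × 5 = 85.
The 4 extra days are Wednesday, Thursday, Friday, Saturday — 3 of them qualify.
Total: 85 + 3 = 88.
Holidays: 2035-02-05 (Mon); 2035-02-12 (Mon); 2035-03-25 (Sun).
2 of the 3 holidays fall on weekdays; the rest are weekends and were already excluded.
Business days: 88 − 2 = 86.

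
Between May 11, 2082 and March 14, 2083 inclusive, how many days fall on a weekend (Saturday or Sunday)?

May 11, 2082 is a Monday.
The range spans 308 days (inclusive of both endpoints).
308 = 7 × 44, so the span is exactly 44 full weeks.
Each full week contributes 2 weekend days (Sat, Sun): 44 × 2 = 88.
Total: 88.

88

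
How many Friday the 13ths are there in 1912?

2

The 13th falls on a Friday when the month's 13th has weekday Fri.
Jan 13 is Sat; Feb 13 is Tue; Mar 13 is Wed; Apr 13 is Sat; May 13 is Mon; Jun 13 is Thu; Jul 13 is Sat; Aug 13 is Tue; Sep 13 is Fri ✓; Oct 13 is Sun; Nov 13 is Wed; Dec 13 is Fri ✓.
Friday the 13ths: Sep, Dec.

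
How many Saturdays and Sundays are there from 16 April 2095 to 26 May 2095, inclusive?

16 April 2095 is a Saturday.
The range spans 41 days (inclusive of both endpoints).
41 = 7 × 5 + 6, so there are 5 full weeks plus 6 extra days.
Each full week contributes 2 weekend days (Sat, Sun): 5 × 2 = 10.
The 6 extra days are Saturday, Sunday, Monday, Tuesday, Wednesday, Thursday — 2 of them qualify.
Total: 10 + 2 = 12.

12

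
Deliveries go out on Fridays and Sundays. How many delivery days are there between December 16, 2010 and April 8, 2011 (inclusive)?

December 16, 2010 is a Thursday.
From December 16, 2010 to April 8, 2011 is 114 days inclusive.
114 = 7 × 16 + 2, so there are 16 full weeks plus 2 extra days.
Each full week contributes 2 days from the set (Fri, Sun): 16 × 2 = 32.
The 2 extra days are Thursday, Friday — 1 of them qualifies.
Total: 32 + 1 = 33.

33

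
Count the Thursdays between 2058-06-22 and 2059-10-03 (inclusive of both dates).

67

2058-06-22 is a Saturday.
That's 469 days from start to end, counting both.
469 = 7 × 67, so the span is exactly 67 full weeks.
Each full week contributes one Thursday: 67 so far.
Total: 67.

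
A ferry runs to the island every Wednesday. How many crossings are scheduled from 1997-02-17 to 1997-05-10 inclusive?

12

1997-02-17 is a Monday.
The range spans 83 days (inclusive of both endpoints).
83 = 7 × 11 + 6, so there are 11 full weeks plus 6 extra days.
Each full week contributes one Wednesday: 11 so far.
The 6 extra days are Monday, Tuesday, Wednesday, Thursday, Friday, Saturday — 1 of them qualifies.
Total: 11 + 1 = 12.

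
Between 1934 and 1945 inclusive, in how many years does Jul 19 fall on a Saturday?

Day of week of July 19 in each year:
1934: Thu, 1935: Fri, 1936: Sun, 1937: Mon, 1938: Tue, 1939: Wed, 1940: Fri, 1941: Sat ✓, 1942: Sun, 1943: Mon, 1944: Wed, 1945: Thu
Saturdays: 1941.

1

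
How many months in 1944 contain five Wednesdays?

4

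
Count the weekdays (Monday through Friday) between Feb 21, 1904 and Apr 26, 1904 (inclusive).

47 weekdays

Feb 21, 1904 is a Sunday.
That's 66 days from start to end, counting both.
66 = 7 × 9 + 3, so there are 9 full weeks plus 3 extra days.
Each full week contributes 5 weekdays (Mon–Fri): 9 × 5 = 45.
The 3 extra days are Sunday, Monday, Tuesday — 2 of them qualify.
Total: 45 + 2 = 47.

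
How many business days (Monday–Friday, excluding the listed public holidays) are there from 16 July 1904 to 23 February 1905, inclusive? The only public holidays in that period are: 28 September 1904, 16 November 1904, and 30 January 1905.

16 July 1904 is a Saturday.
That's 223 days from start to end, counting both.
223 = 7 × 31 + 6, so there are 31 full weeks plus 6 extra days.
Each full week contributes 5 weekdays (Mon–Fri): 31 × 5 = 155.
The 6 extra days are Sat, Sun, Mon, Tue, Wed, Thu — 4 of them qualify.
Total: 155 + 4 = 159.
Holidays: 28 September 1904 (Wed); 16 November 1904 (Wed); 30 January 1905 (Mon).
All 3 holidays fall on weekdays, so subtract 3.
Business days: 159 − 3 = 156.

156 business days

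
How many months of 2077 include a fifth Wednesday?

4

A month has five Wednesdays exactly when Wednesday falls within its first (length − 28) days.
Jan: 31 days, starts Fri → 5 of Fri, Sat, Sun
Feb: 28 days, starts Mon → 5 of (none)
Mar: 31 days, starts Mon → 5 of Mon, Tue, Wed ✓
Apr: 30 days, starts Thu → 5 of Thu, Fri
May: 31 days, starts Sat → 5 of Sat, Sun, Mon
Jun: 30 days, starts Tue → 5 of Tue, Wed ✓
Jul: 31 days, starts Thu → 5 of Thu, Fri, Sat
Aug: 31 days, starts Sun → 5 of Sun, Mon, Tue
Sep: 30 days, starts Wed → 5 of Wed, Thu ✓
Oct: 31 days, starts Fri → 5 of Fri, Sat, Sun
Nov: 30 days, starts Mon → 5 of Mon, Tue
Dec: 31 days, starts Wed → 5 of Wed, Thu, Fri ✓
Months with five Wednesdays: Mar, Jun, Sep, Dec.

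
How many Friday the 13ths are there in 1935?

The 13th falls on a Friday when the month's 13th has weekday Fri.
Jan 13 is Sun; Feb 13 is Wed; Mar 13 is Wed; Apr 13 is Sat; May 13 is Mon; Jun 13 is Thu; Jul 13 is Sat; Aug 13 is Tue; Sep 13 is Fri ✓; Oct 13 is Sun; Nov 13 is Wed; Dec 13 is Fri ✓.
Friday the 13ths: Sep, Dec.

2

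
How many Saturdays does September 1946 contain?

4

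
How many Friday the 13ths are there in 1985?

The 13th falls on a Friday when the month's 13th has weekday Fri.
Jan 13 is Sun; Feb 13 is Wed; Mar 13 is Wed; Apr 13 is Sat; May 13 is Mon; Jun 13 is Thu; Jul 13 is Sat; Aug 13 is Tue; Sep 13 is Fri ✓; Oct 13 is Sun; Nov 13 is Wed; Dec 13 is Fri ✓.
Friday the 13ths: Sep, Dec.

2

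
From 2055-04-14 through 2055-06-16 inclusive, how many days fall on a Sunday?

9

2055-04-14 is a Wednesday.
The range spans 64 days (inclusive of both endpoints).
64 = 7 × 9 + 1, so there are 9 full weeks plus 1 extra day.
Each full week contributes one Sunday: 9 so far.
The 1 extra day is Wednesday — none qualify.
Total: 9 + 0 = 9.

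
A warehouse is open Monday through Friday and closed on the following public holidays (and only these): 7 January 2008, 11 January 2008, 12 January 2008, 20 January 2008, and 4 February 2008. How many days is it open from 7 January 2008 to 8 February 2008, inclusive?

7 January 2008 is a Monday.
From 7 January 2008 to 8 February 2008 is 33 days inclusive.
33 = 7 × 4 + 5, so there are 4 full weeks plus 5 extra days.
Each full week contributes 5 weekdays (Mon–Fri): 4 × 5 = 20.
The 5 extra days are Mon, Tue, Wed, Thu, Fri — 5 of them qualify.
Total: 20 + 5 = 25.
Holidays: 7 January 2008 (Mon); 11 January 2008 (Fri); 12 January 2008 (Sat); 20 January 2008 (Sun); 4 February 2008 (Mon).
3 of the 5 holidays fall on weekdays; the rest are weekends and were already excluded.
Business days: 25 − 3 = 22.

22 working days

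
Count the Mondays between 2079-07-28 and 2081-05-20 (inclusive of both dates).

95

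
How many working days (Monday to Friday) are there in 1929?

January 1, 1929 is a Tuesday.
The range spans 365 days (inclusive of both endpoints).
365 = 7 × 52 + 1, so there are 52 full weeks plus 1 extra day.
Each full week contributes 5 weekdays (Mon–Fri): 52 × 5 = 260.
The 1 extra day is Tuesday — 1 of them qualifies.
Total: 260 + 1 = 261.

261 weekdays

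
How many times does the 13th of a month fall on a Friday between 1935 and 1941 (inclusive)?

11

Friday-the-13ths by year:
1935: Sep, Dec
1936: Mar, Nov
1937: Aug
1938: May
1939: Jan, Oct
1940: Sep, Dec
1941: Jun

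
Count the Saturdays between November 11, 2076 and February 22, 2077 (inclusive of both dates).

15 Saturdays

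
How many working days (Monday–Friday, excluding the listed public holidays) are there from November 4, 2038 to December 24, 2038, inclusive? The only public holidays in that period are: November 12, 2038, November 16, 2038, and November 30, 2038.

34 working days

November 4, 2038 is a Thursday.
That's 51 days from start to end, counting both.
51 = 7 × 7 + 2, so there are 7 full weeks plus 2 extra days.
Each full week contributes 5 weekdays (Mon–Fri): 7 × 5 = 35.
The 2 extra days are Thu, Fri — 2 of them qualify.
Total: 35 + 2 = 37.
Holidays: November 12, 2038 (Fri); November 16, 2038 (Tue); November 30, 2038 (Tue).
All 3 holidays fall on weekdays, so subtract 3.
Business days: 37 − 3 = 34.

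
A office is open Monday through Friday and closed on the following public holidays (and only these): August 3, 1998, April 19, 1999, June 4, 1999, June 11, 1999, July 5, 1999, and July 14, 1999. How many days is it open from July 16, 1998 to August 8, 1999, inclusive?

July 16, 1998 is a Thursday.
The range spans 389 days (inclusive of both endpoints).
389 = 7 × 55 + 4, so there are 55 full weeks plus 4 extra days.
Each full week contributes 5 weekdays (Mon–Fri): 55 × 5 = 275.
The 4 extra days are Thu, Fri, Sat, Sun — 2 of them qualify.
Total: 275 + 2 = 277.
Holidays: August 3, 1998 (Mon); April 19, 1999 (Mon); June 4, 1999 (Fri); June 11, 1999 (Fri); July 5, 1999 (Mon); July 14, 1999 (Wed).
All 6 holidays fall on weekdays, so subtract 6.
Business days: 277 − 6 = 271.

271 business days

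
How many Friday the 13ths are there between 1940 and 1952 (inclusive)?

21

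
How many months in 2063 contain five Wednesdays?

A month has five Wednesdays exactly when Wednesday falls within its first (length − 28) days.
Jan: 31 days, starts Mon → 5 of Mon, Tue, Wed ✓
Feb: 28 days, starts Thu → 5 of (none)
Mar: 31 days, starts Thu → 5 of Thu, Fri, Sat
Apr: 30 days, starts Sun → 5 of Sun, Mon
May: 31 days, starts Tue → 5 of Tue, Wed, Thu ✓
Jun: 30 days, starts Fri → 5 of Fri, Sat
Jul: 31 days, starts Sun → 5 of Sun, Mon, Tue
Aug: 31 days, starts Wed → 5 of Wed, Thu, Fri ✓
Sep: 30 days, starts Sat → 5 of Sat, Sun
Oct: 31 days, starts Mon → 5 of Mon, Tue, Wed ✓
Nov: 30 days, starts Thu → 5 of Thu, Fri
Dec: 31 days, starts Sat → 5 of Sat, Sun, Mon
Months with five Wednesdays: Jan, May, Aug, Oct.

4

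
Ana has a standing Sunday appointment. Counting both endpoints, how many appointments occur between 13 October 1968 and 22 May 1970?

13 October 1968 is a Sunday.
The range spans 587 days (inclusive of both endpoints).
587 = 7 × 83 + 6, so there are 83 full weeks plus 6 extra days.
Each full week contributes one Sunday: 83 so far.
The 6 extra days are Sun, Mon, Tue, Wed, Thu, Fri — 1 of them qualifies.
Total: 83 + 1 = 84.

84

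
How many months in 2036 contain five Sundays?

A month has five Sundays exactly when Sunday falls within its first (length − 28) days.
Jan: 31 days, starts Tue → 5 of Tue, Wed, Thu
Feb: 29 days, starts Fri → 5 of Fri
Mar: 31 days, starts Sat → 5 of Sat, Sun, Mon ✓
Apr: 30 days, starts Tue → 5 of Tue, Wed
May: 31 days, starts Thu → 5 of Thu, Fri, Sat
Jun: 30 days, starts Sun → 5 of Sun, Mon ✓
Jul: 31 days, starts Tue → 5 of Tue, Wed, Thu
Aug: 31 days, starts Fri → 5 of Fri, Sat, Sun ✓
Sep: 30 days, starts Mon → 5 of Mon, Tue
Oct: 31 days, starts Wed → 5 of Wed, Thu, Fri
Nov: 30 days, starts Sat → 5 of Sat, Sun ✓
Dec: 31 days, starts Mon → 5 of Mon, Tue, Wed
Months with five Sundays: Mar, Jun, Aug, Nov.

4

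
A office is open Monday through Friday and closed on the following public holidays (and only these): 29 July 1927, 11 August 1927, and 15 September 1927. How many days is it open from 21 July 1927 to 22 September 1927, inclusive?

43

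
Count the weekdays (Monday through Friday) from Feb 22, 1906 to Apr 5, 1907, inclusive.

Feb 22, 1906 is a Thursday.
That's 408 days from start to end, counting both.
408 = 7 × 58 + 2, so there are 58 full weeks plus 2 extra days.
Each full week contributes 5 weekdays (Mon–Fri): 58 × 5 = 290.
The 2 extra days are Thursday, Friday — 2 of them qualify.
Total: 290 + 2 = 292.

292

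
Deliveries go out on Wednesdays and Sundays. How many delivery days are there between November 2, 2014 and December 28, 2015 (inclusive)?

November 2, 2014 is a Sunday.
From November 2, 2014 to December 28, 2015 is 422 days inclusive.
422 = 7 × 60 + 2, so there are 60 full weeks plus 2 extra days.
Each full week contributes 2 days from the set (Wed, Sun): 60 × 2 = 120.
The 2 extra days are Sun, Mon — 1 of them qualifies.
Total: 120 + 1 = 121.

121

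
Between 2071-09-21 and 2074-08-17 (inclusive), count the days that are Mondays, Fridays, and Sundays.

455

2071-09-21 is a Monday.
From 2071-09-21 to 2074-08-17 is 1062 days inclusive.
1062 = 7 × 151 + 5, so there are 151 full weeks plus 5 extra days.
Each full week contributes 3 days from the set (Mon, Fri, Sun): 151 × 3 = 453.
The 5 extra days are Mon, Tue, Wed, Thu, Fri — 2 of them qualify.
Total: 453 + 2 = 455.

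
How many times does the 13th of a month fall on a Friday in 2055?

1

The 13th falls on a Friday when the month's 13th has weekday Fri.
Jan 13 is Wed; Feb 13 is Sat; Mar 13 is Sat; Apr 13 is Tue; May 13 is Thu; Jun 13 is Sun; Jul 13 is Tue; Aug 13 is Fri ✓; Sep 13 is Mon; Oct 13 is Wed; Nov 13 is Sat; Dec 13 is Mon.
Friday the 13ths: Aug.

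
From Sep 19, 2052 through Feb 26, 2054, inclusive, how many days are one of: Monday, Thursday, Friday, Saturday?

301

Sep 19, 2052 is a Thursday.
That's 526 days from start to end, counting both.
526 = 7 × 75 + 1, so there are 75 full weeks plus 1 extra day.
Each full week contributes 4 days from the set (Mon, Thu, Fri, Sat): 75 × 4 = 300.
The 1 extra day is Thursday — 1 of them qualifies.
Total: 300 + 1 = 301.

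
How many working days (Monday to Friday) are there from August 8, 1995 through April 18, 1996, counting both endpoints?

183 weekdays

August 8, 1995 is a Tuesday.
The range spans 255 days (inclusive of both endpoints).
255 = 7 × 36 + 3, so there are 36 full weeks plus 3 extra days.
Each full week contributes 5 weekdays (Mon–Fri): 36 × 5 = 180.
The 3 extra days are Tue, Wed, Thu — 3 of them qualify.
Total: 180 + 3 = 183.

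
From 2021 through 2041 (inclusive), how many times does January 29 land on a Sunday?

3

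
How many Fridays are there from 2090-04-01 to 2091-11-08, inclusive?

2090-04-01 is a Saturday.
From 2090-04-01 to 2091-11-08 is 587 days inclusive.
587 = 7 × 83 + 6, so there are 83 full weeks plus 6 extra days.
Each full week contributes one Friday: 83 so far.
The 6 extra days are Sat, Sun, Mon, Tue, Wed, Thu — none qualify.
Total: 83 + 0 = 83.

83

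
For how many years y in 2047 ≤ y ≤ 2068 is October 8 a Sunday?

Day of week of October 8 in each year:
2047: Tue, 2048: Thu, 2049: Fri, 2050: Sat, 2051: Sun ✓, 2052: Tue, 2053: Wed, 2054: Thu, 2055: Fri, 2056: Sun ✓, 2057: Mon, 2058: Tue, 2059: Wed, 2060: Fri, 2061: Sat, 2062: Sun ✓, 2063: Mon, 2064: Wed, 2065: Thu, 2066: Fri, 2067: Sat, 2068: Mon
Sundays: 2051, 2056, 2062.

3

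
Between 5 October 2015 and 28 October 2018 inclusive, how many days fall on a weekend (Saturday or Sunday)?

320

5 October 2015 is a Monday.
From 5 October 2015 to 28 October 2018 is 1120 days inclusive.
1120 = 7 × 160, so the span is exactly 160 full weeks.
Each full week contributes 2 weekend days (Sat, Sun): 160 × 2 = 320.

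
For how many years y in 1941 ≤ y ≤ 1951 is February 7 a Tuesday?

Day of week of February 7 in each year:
1941: Fri, 1942: Sat, 1943: Sun, 1944: Mon, 1945: Wed, 1946: Thu, 1947: Fri, 1948: Sat, 1949: Mon, 1950: Tue ✓, 1951: Wed
Tuesdays: 1950.

1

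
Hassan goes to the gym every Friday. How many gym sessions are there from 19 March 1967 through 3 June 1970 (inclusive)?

19 March 1967 is a Sunday.
The range spans 1173 days (inclusive of both endpoints).
1173 = 7 × 167 + 4, so there are 167 full weeks plus 4 extra days.
Each full week contributes one Friday: 167 so far.
The 4 extra days are Sun, Mon, Tue, Wed — none qualify.
Total: 167 + 0 = 167.

167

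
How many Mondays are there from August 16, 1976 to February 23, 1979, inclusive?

August 16, 1976 is a Monday.
The range spans 922 days (inclusive of both endpoints).
922 = 7 × 131 + 5, so there are 131 full weeks plus 5 extra days.
Each full week contributes one Monday: 131 so far.
The 5 extra days are Mon, Tue, Wed, Thu, Fri — 1 of them qualifies.
Total: 131 + 1 = 132.

132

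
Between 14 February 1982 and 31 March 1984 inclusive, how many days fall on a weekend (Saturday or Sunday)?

222

14 February 1982 is a Sunday.
That's 777 days from start to end, counting both.
777 = 7 × 111, so the span is exactly 111 full weeks.
Each full week contributes 2 weekend days (Sat, Sun): 111 × 2 = 222.
Total: 222.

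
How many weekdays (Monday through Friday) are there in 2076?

2076-01-01 is a Wednesday.
From 2076-01-01 to 2076-12-31 is 366 days inclusive.
366 = 7 × 52 + 2, so there are 52 full weeks plus 2 extra days.
Each full week contributes 5 weekdays (Mon–Fri): 52 × 5 = 260.
The 2 extra days are Wednesday, Thursday — 2 of them qualify.
Total: 260 + 2 = 262.

262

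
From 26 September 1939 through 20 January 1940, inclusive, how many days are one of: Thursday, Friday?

34

26 September 1939 is a Tuesday.
From 26 September 1939 to 20 January 1940 is 117 days inclusive.
117 = 7 × 16 + 5, so there are 16 full weeks plus 5 extra days.
Each full week contributes 2 days from the set (Thu, Fri): 16 × 2 = 32.
The 5 extra days are Tue, Wed, Thu, Fri, Sat — 2 of them qualify.
Total: 32 + 2 = 34.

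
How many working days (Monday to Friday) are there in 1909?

1 January 1909 is a Friday.
The range spans 365 days (inclusive of both endpoints).
365 = 7 × 52 + 1, so there are 52 full weeks plus 1 extra day.
Each full week contributes 5 weekdays (Mon–Fri): 52 × 5 = 260.
The 1 extra day is Friday — 1 of them qualifies.
Total: 260 + 1 = 261.

261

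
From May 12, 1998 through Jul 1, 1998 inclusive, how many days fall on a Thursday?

7

May 12, 1998 is a Tuesday.
That's 51 days from start to end, counting both.
51 = 7 × 7 + 2, so there are 7 full weeks plus 2 extra days.
Each full week contributes one Thursday: 7 so far.
The 2 extra days are Tue, Wed — none qualify.
Total: 7 + 0 = 7.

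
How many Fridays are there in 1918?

1918-01-01 is a Tuesday.
From 1918-01-01 to 1918-12-31 is 365 days inclusive.
365 = 7 × 52 + 1, so there are 52 full weeks plus 1 extra day.
Each full week contributes one Friday: 52 so far.
The 1 extra day is Tue — none qualify.
Total: 52 + 0 = 52.

52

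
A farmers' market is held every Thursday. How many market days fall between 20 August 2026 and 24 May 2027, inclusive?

20 August 2026 is a Thursday.
From 20 August 2026 to 24 May 2027 is 278 days inclusive.
278 = 7 × 39 + 5, so there are 39 full weeks plus 5 extra days.
Each full week contributes one Thursday: 39 so far.
The 5 extra days are Thursday, Friday, Saturday, Sunday, Monday — 1 of them qualifies.
Total: 39 + 1 = 40.

40 Thursdays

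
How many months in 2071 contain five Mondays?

4

A month has five Mondays exactly when Monday falls within its first (length − 28) days.
Jan: 31 days, starts Thu → 5 of Thu, Fri, Sat
Feb: 28 days, starts Sun → 5 of (none)
Mar: 31 days, starts Sun → 5 of Sun, Mon, Tue ✓
Apr: 30 days, starts Wed → 5 of Wed, Thu
May: 31 days, starts Fri → 5 of Fri, Sat, Sun
Jun: 30 days, starts Mon → 5 of Mon, Tue ✓
Jul: 31 days, starts Wed → 5 of Wed, Thu, Fri
Aug: 31 days, starts Sat → 5 of Sat, Sun, Mon ✓
Sep: 30 days, starts Tue → 5 of Tue, Wed
Oct: 31 days, starts Thu → 5 of Thu, Fri, Sat
Nov: 30 days, starts Sun → 5 of Sun, Mon ✓
Dec: 31 days, starts Tue → 5 of Tue, Wed, Thu
Months with five Mondays: Mar, Jun, Aug, Nov.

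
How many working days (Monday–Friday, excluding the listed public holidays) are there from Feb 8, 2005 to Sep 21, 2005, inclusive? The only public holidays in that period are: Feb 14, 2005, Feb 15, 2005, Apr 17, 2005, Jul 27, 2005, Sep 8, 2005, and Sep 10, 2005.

158 working days

Feb 8, 2005 is a Tuesday.
That's 226 days from start to end, counting both.
226 = 7 × 32 + 2, so there are 32 full weeks plus 2 extra days.
Each full week contributes 5 weekdays (Mon–Fri): 32 × 5 = 160.
The 2 extra days are Tuesday, Wednesday — 2 of them qualify.
Total: 160 + 2 = 162.
Holidays: Feb 14, 2005 (Mon); Feb 15, 2005 (Tue); Apr 17, 2005 (Sun); Jul 27, 2005 (Wed); Sep 8, 2005 (Thu); Sep 10, 2005 (Sat).
4 of the 6 holidays fall on weekdays; the rest are weekends and were already excluded.
Business days: 162 − 4 = 158.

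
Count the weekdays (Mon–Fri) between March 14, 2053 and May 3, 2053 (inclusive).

36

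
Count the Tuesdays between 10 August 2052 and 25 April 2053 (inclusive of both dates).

37 Tuesdays

10 August 2052 is a Saturday.
The range spans 259 days (inclusive of both endpoints).
259 = 7 × 37, so the span is exactly 37 full weeks.
Each full week contributes one Tuesday: 37 so far.
Total: 37.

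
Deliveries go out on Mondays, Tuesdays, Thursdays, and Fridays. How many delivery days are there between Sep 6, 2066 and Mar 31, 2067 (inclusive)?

Sep 6, 2066 is a Monday.
That's 207 days from start to end, counting both.
207 = 7 × 29 + 4, so there are 29 full weeks plus 4 extra days.
Each full week contributes 4 days from the set (Mon, Tue, Thu, Fri): 29 × 4 = 116.
The 4 extra days are Mon, Tue, Wed, Thu — 3 of them qualify.
Total: 116 + 3 = 119.

119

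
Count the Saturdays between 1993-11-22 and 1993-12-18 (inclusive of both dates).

1993-11-22 is a Monday.
That's 27 days from start to end, counting both.
27 = 7 × 3 + 6, so there are 3 full weeks plus 6 extra days.
Each full week contributes one Saturday: 3 so far.
The 6 extra days are Mon, Tue, Wed, Thu, Fri, Sat — 1 of them qualifies.
Total: 3 + 1 = 4.

4 Saturdays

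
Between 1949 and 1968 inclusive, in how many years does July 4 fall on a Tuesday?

3

Day of week of July 4 in each year:
1949: Mon, 1950: Tue ✓, 1951: Wed, 1952: Fri, 1953: Sat, 1954: Sun, 1955: Mon, 1956: Wed, 1957: Thu, 1958: Fri, 1959: Sat, 1960: Mon, 1961: Tue ✓, 1962: Wed, 1963: Thu, 1964: Sat, 1965: Sun, 1966: Mon, 1967: Tue ✓, 1968: Thu
Tuesdays: 1950, 1961, 1967.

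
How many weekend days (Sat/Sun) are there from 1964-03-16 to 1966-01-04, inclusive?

188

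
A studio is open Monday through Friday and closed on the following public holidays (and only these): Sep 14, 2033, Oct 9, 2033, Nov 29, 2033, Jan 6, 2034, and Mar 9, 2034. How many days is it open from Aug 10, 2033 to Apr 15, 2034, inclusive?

Aug 10, 2033 is a Wednesday.
From Aug 10, 2033 to Apr 15, 2034 is 249 days inclusive.
249 = 7 × 35 + 4, so there are 35 full weeks plus 4 extra days.
Each full week contributes 5 weekdays (Mon–Fri): 35 × 5 = 175.
The 4 extra days are Wednesday, Thursday, Friday, Saturday — 3 of them qualify.
Total: 175 + 3 = 178.
Holidays: Sep 14, 2033 (Wed); Oct 9, 2033 (Sun); Nov 29, 2033 (Tue); Jan 6, 2034 (Fri); Mar 9, 2034 (Thu).
4 of the 5 holidays fall on weekdays; the rest are weekends and were already excluded.
Business days: 178 − 4 = 174.

174 working days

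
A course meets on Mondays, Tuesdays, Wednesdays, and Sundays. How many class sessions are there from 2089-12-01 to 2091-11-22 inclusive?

412

2089-12-01 is a Thursday.
The range spans 722 days (inclusive of both endpoints).
722 = 7 × 103 + 1, so there are 103 full weeks plus 1 extra day.
Each full week contributes 4 days from the set (Mon, Tue, Wed, Sun): 103 × 4 = 412.
The 1 extra day is Thursday — none qualify.
Total: 412 + 0 = 412.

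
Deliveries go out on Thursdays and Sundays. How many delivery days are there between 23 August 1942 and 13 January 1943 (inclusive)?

41

23 August 1942 is a Sunday.
From 23 August 1942 to 13 January 1943 is 144 days inclusive.
144 = 7 × 20 + 4, so there are 20 full weeks plus 4 extra days.
Each full week contributes 2 days from the set (Thu, Sun): 20 × 2 = 40.
The 4 extra days are Sun, Mon, Tue, Wed — 1 of them qualifies.
Total: 40 + 1 = 41.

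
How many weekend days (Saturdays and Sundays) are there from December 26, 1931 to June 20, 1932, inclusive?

52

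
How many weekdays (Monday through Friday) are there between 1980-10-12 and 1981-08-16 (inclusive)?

1980-10-12 is a Sunday.
That's 309 days from start to end, counting both.
309 = 7 × 44 + 1, so there are 44 full weeks plus 1 extra day.
Each full week contributes 5 weekdays (Mon–Fri): 44 × 5 = 220.
The 1 extra day is Sun — none qualify.
Total: 220 + 0 = 220.

220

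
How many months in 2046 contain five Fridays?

A month has five Fridays exactly when Friday falls within its first (length − 28) days.
Jan: 31 days, starts Mon → 5 of Mon, Tue, Wed
Feb: 28 days, starts Thu → 5 of (none)
Mar: 31 days, starts Thu → 5 of Thu, Fri, Sat ✓
Apr: 30 days, starts Sun → 5 of Sun, Mon
May: 31 days, starts Tue → 5 of Tue, Wed, Thu
Jun: 30 days, starts Fri → 5 of Fri, Sat ✓
Jul: 31 days, starts Sun → 5 of Sun, Mon, Tue
Aug: 31 days, starts Wed → 5 of Wed, Thu, Fri ✓
Sep: 30 days, starts Sat → 5 of Sat, Sun
Oct: 31 days, starts Mon → 5 of Mon, Tue, Wed
Nov: 30 days, starts Thu → 5 of Thu, Fri ✓
Dec: 31 days, starts Sat → 5 of Sat, Sun, Mon
Months with five Fridays: Mar, Jun, Aug, Nov.

4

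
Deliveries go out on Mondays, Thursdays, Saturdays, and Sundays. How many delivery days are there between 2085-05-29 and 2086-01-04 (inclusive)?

125

2085-05-29 is a Tuesday.
The range spans 221 days (inclusive of both endpoints).
221 = 7 × 31 + 4, so there are 31 full weeks plus 4 extra days.
Each full week contributes 4 days from the set (Mon, Thu, Sat, Sun): 31 × 4 = 124.
The 4 extra days are Tue, Wed, Thu, Fri — 1 of them qualifies.
Total: 124 + 1 = 125.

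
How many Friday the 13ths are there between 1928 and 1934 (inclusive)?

14

Friday-the-13ths by year:
1928: Jan, Apr, Jul
1929: Sep, Dec
1930: Jun
1931: Feb, Mar, Nov
1932: May
1933: Jan, Oct
1934: Apr, Jul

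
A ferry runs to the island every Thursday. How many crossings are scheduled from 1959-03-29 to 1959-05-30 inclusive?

9

1959-03-29 is a Sunday.
That's 63 days from start to end, counting both.
63 = 7 × 9, so the span is exactly 9 full weeks.
Each full week contributes one Thursday: 9 so far.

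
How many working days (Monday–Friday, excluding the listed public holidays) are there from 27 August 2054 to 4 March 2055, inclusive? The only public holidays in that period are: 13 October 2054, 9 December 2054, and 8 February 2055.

133

27 August 2054 is a Thursday.
The range spans 190 days (inclusive of both endpoints).
190 = 7 × 27 + 1, so there are 27 full weeks plus 1 extra day.
Each full week contributes 5 weekdays (Mon–Fri): 27 × 5 = 135.
The 1 extra day is Thu — 1 of them qualifies.
Total: 135 + 1 = 136.
Holidays: 13 October 2054 (Tue); 9 December 2054 (Wed); 8 February 2055 (Mon).
All 3 holidays fall on weekdays, so subtract 3.
Business days: 136 − 3 = 133.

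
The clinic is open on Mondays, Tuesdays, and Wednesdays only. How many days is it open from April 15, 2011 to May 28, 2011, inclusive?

18

April 15, 2011 is a Friday.
The range spans 44 days (inclusive of both endpoints).
44 = 7 × 6 + 2, so there are 6 full weeks plus 2 extra days.
Each full week contributes 3 days from the set (Mon, Tue, Wed): 6 × 3 = 18.
The 2 extra days are Fri, Sat — none qualify.
Total: 18 + 0 = 18.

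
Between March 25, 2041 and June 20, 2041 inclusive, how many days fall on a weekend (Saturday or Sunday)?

24

March 25, 2041 is a Monday.
The range spans 88 days (inclusive of both endpoints).
88 = 7 × 12 + 4, so there are 12 full weeks plus 4 extra days.
Each full week contributes 2 weekend days (Sat, Sun): 12 × 2 = 24.
The 4 extra days are Monday, Tuesday, Wednesday, Thursday — none qualify.
Total: 24 + 0 = 24.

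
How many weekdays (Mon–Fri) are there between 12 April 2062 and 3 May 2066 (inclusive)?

1059 weekdays

12 April 2062 is a Wednesday.
From 12 April 2062 to 3 May 2066 is 1483 days inclusive.
1483 = 7 × 211 + 6, so there are 211 full weeks plus 6 extra days.
Each full week contributes 5 weekdays (Mon–Fri): 211 × 5 = 1055.
The 6 extra days are Wed, Thu, Fri, Sat, Sun, Mon — 4 of them qualify.
Total: 1055 + 4 = 1059.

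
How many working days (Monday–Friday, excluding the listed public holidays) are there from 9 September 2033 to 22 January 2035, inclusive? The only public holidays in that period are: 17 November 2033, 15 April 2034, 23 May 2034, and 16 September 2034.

355

9 September 2033 is a Friday.
From 9 September 2033 to 22 January 2035 is 501 days inclusive.
501 = 7 × 71 + 4, so there are 71 full weeks plus 4 extra days.
Each full week contributes 5 weekdays (Mon–Fri): 71 × 5 = 355.
The 4 extra days are Friday, Saturday, Sunday, Monday — 2 of them qualify.
Total: 355 + 2 = 357.
Holidays: 17 November 2033 (Thu); 15 April 2034 (Sat); 23 May 2034 (Tue); 16 September 2034 (Sat).
2 of the 4 holidays fall on weekdays; the rest are weekends and were already excluded.
Business days: 357 − 2 = 355.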